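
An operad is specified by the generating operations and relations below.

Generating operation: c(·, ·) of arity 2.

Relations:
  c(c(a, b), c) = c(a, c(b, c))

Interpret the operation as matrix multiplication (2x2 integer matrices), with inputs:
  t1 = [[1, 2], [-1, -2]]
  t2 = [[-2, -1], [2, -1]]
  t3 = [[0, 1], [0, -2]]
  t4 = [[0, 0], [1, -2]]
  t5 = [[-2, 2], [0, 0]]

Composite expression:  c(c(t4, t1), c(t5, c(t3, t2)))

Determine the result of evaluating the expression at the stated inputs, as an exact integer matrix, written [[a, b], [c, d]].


[[0, 0], [-36, 18]]

c(t4, t1) = [[0, 0], [3, 6]]
c(t3, t2) = [[2, -1], [-4, 2]]
c(t5, c(t3, t2)) = [[-12, 6], [0, 0]]
c(c(t4, t1), c(t5, c(t3, t2))) = [[0, 0], [-36, 18]]


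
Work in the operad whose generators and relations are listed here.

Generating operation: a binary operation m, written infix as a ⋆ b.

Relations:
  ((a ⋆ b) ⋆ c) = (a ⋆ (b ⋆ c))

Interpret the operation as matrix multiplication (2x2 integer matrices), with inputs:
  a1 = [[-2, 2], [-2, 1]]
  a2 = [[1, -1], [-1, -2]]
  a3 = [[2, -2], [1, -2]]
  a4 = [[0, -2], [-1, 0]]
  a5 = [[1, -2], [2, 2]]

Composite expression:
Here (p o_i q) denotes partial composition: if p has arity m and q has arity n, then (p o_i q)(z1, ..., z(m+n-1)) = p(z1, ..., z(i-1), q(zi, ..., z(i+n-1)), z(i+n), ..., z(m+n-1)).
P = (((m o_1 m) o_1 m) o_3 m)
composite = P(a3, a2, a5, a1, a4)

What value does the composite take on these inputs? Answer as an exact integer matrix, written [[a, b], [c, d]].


[[-12, 16], [-18, 36]]

(a3 ⋆ a2) = [[4, 2], [3, 3]]
(a5 ⋆ a1) = [[2, 0], [-8, 6]]
((a3 ⋆ a2) ⋆ (a5 ⋆ a1)) = [[-8, 12], [-18, 18]]
(((a3 ⋆ a2) ⋆ (a5 ⋆ a1)) ⋆ a4) = [[-12, 16], [-18, 36]]


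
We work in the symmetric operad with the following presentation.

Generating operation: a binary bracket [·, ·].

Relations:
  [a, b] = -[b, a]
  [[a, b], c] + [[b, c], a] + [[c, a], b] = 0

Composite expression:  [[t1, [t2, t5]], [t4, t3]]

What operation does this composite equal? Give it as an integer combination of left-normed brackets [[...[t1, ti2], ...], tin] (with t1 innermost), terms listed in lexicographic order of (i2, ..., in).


-[[[[t1, t2], t5], t3], t4] + [[[[t1, t2], t5], t4], t3] + [[[[t1, t5], t2], t3], t4] - [[[[t1, t5], t2], t4], t3]


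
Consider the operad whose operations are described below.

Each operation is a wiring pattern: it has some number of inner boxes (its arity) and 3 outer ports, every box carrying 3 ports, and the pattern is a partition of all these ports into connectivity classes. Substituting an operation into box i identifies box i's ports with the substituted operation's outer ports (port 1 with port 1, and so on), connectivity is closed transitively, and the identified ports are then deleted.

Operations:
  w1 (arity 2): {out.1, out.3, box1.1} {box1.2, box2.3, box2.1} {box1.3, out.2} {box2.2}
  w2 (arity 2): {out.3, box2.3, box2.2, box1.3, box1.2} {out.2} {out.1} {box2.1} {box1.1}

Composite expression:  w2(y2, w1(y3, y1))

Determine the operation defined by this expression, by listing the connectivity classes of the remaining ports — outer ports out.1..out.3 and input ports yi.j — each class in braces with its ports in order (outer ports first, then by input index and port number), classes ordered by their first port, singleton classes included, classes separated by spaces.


Two ports join when wires chain via w2-identified ports.
through w1, on inputs (y3, y1): {out.1, out.3, y3.1} {out.2, y3.3} {y1.1, y1.3, y3.2} {y1.2} (out.j = stage outer ports)
through w2, on inputs (y2, y3, y1): {out.1} {out.2} {out.3, y2.2, y2.3, y3.1, y3.3} {y1.1, y1.3, y3.2} {y1.2} {y2.1} (out.j = stage outer ports)

{out.1} {out.2} {out.3, y2.2, y2.3, y3.1, y3.3} {y1.1, y1.3, y3.2} {y1.2} {y2.1}


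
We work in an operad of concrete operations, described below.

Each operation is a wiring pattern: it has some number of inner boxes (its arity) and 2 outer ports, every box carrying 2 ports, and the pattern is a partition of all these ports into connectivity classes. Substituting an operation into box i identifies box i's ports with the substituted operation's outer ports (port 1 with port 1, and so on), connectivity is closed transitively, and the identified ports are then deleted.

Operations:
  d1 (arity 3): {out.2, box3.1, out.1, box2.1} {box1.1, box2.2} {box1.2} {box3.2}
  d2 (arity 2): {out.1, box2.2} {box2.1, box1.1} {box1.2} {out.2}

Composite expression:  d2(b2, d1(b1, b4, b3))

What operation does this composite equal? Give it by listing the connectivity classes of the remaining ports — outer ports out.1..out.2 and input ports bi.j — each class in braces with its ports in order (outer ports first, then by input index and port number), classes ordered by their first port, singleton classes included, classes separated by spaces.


Substituting into d2 glues patterns; closure does the rest.
stage d1: inputs (b1, b4, b3), connectivity {out.1, out.2, b3.1, b4.1} {b1.1, b4.2} {b1.2} {b3.2}, out.j its boundary
stage d2: inputs (b2, b1, b4, b3), connectivity {out.1, b2.1, b3.1, b4.1} {out.2} {b1.1, b4.2} {b1.2} {b2.2} {b3.2}, out.j its boundary

{out.1, b2.1, b3.1, b4.1} {out.2} {b1.1, b4.2} {b1.2} {b2.2} {b3.2}


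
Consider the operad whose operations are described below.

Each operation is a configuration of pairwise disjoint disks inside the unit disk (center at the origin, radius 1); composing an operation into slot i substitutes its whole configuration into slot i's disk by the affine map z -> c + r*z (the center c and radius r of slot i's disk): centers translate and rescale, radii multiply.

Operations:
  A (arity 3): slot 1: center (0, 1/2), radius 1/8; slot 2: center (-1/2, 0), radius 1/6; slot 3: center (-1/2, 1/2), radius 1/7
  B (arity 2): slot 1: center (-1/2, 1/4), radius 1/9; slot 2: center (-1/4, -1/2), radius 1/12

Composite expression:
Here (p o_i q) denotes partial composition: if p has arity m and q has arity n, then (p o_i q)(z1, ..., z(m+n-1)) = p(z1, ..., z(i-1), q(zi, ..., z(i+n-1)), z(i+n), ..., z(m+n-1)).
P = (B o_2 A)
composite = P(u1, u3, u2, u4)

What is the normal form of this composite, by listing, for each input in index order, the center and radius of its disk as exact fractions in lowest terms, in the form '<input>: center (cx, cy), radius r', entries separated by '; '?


u1: center (-1/2, 1/4), radius 1/9; u2: center (-7/24, -1/2), radius 1/72; u3: center (-1/4, -11/24), radius 1/96; u4: center (-7/24, -11/24), radius 1/84

Only the slot chain above each u matters under B; compose those maps.
u1: after 1 affine step, its disk has center (-1/2, 1/4), radius 1/9
u3: after 2 affine steps, its disk has center (-1/4, -11/24), radius 1/96
u2: after 2 affine steps, its disk has center (-7/24, -1/2), radius 1/72
u4: after 2 affine steps, its disk has center (-7/24, -11/24), radius 1/84


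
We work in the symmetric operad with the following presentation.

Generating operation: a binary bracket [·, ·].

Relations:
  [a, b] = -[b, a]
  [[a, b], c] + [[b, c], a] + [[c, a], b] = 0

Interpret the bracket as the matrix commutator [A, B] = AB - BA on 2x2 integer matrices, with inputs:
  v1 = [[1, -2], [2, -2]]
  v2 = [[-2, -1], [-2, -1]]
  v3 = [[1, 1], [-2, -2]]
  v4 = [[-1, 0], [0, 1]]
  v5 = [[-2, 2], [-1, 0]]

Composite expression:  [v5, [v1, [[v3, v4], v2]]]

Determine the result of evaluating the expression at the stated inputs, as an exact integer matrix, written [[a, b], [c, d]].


[[30, -28], [16, -30]]

[v3, v4] = [[0, 2], [4, 0]]
[[v3, v4], v2] = [[0, 2], [-4, 0]]
[v1, [[v3, v4], v2]] = [[4, 6], [12, -4]]
[v5, [v1, [[v3, v4], v2]]] = [[30, -28], [16, -30]]


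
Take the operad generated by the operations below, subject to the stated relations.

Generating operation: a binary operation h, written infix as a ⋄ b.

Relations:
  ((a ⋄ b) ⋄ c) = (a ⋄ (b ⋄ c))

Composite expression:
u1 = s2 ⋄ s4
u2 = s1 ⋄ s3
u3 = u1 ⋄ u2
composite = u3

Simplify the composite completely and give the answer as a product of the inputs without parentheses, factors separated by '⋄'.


All parenthesizations of h agree; list the s-inputs left to right.
(s2 ⋄ s4) reduces to s2 ⋄ s4
(s1 ⋄ s3) reduces to s1 ⋄ s3
((s2 ⋄ s4) ⋄ (s1 ⋄ s3)) reduces to s2 ⋄ s4 ⋄ s1 ⋄ s3

s2 ⋄ s4 ⋄ s1 ⋄ s3


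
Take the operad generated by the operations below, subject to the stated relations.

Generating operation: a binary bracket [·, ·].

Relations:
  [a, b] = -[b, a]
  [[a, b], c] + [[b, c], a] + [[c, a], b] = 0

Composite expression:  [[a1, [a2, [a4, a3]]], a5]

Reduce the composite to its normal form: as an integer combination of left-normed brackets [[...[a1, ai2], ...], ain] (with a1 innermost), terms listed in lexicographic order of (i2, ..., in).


Expand each bracket as ab - ba; the a1-initial words give the coefficients.
Composite bracket: [[a1, [a2, [a4, a3]]], a5]
Full expansion: 16 signed words from ab - ba (2^4 = 16).
Coefficients come from the a1-initial words:
  the word a1a2a3a4a5 carries sign -1 and contributes -[[[[a1, a2], a3], a4], a5]
  the word a1a2a4a3a5 carries sign +1 and contributes +[[[[a1, a2], a4], a3], a5]
  the word a1a3a4a2a5 carries sign +1 and contributes +[[[[a1, a3], a4], a2], a5]
  the word a1a4a3a2a5 carries sign -1 and contributes -[[[[a1, a4], a3], a2], a5]

-[[[[a1, a2], a3], a4], a5] + [[[[a1, a2], a4], a3], a5] + [[[[a1, a3], a4], a2], a5] - [[[[a1, a4], a3], a2], a5]


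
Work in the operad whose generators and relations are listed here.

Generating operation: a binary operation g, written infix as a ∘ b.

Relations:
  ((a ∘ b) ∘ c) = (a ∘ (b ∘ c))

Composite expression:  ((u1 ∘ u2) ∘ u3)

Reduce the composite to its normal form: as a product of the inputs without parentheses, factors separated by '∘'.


u1 ∘ u2 ∘ u3


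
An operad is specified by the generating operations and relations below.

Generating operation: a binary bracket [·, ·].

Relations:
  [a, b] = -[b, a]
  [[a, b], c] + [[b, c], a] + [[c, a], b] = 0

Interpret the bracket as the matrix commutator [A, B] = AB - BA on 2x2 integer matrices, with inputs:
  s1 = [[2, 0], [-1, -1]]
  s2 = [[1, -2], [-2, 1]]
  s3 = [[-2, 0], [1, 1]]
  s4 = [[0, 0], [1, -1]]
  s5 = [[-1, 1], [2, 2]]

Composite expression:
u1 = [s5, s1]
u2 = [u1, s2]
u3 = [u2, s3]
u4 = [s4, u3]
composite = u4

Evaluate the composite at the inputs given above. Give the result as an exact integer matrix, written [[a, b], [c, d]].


[[-12, 12], [20, 12]]


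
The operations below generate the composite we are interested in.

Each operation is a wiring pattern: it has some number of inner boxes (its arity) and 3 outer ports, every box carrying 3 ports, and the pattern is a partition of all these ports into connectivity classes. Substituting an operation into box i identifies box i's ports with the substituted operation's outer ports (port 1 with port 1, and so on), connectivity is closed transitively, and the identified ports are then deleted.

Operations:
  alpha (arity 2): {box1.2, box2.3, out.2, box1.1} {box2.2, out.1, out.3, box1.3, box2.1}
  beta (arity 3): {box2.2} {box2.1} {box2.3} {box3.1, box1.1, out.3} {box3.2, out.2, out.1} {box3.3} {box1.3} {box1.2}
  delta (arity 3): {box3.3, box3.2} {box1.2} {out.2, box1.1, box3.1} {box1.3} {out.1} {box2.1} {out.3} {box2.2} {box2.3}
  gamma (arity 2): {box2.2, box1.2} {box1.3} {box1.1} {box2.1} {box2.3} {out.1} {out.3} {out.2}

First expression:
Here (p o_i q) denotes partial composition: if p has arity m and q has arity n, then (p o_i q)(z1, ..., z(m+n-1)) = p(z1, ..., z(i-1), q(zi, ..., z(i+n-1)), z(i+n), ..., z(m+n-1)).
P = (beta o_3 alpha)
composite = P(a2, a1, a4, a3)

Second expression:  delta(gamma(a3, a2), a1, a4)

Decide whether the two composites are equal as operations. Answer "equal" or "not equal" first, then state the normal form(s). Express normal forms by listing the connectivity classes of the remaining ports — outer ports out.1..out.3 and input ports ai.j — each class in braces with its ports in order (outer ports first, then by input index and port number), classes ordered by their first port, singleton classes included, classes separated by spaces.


not equal — first {out.1, out.2, a3.3, a4.1, a4.2} {out.3, a2.1, a3.1, a3.2, a4.3} {a1.1} {a1.2} {a1.3} {a2.2} {a2.3}, second {out.1} {out.2, a4.1} {out.3} {a1.1} {a1.2} {a1.3} {a2.1} {a2.2, a3.2} {a2.3} {a3.1} {a3.3} {a4.2, a4.3}

In normal form, the first expression is {out.1, out.2, a3.3, a4.1, a4.2} {out.3, a2.1, a3.1, a3.2, a4.3} {a1.1} {a1.2} {a1.3} {a2.2} {a2.3}
In normal form, the second expression is {out.1} {out.2, a4.1} {out.3} {a1.1} {a1.2} {a1.3} {a2.1} {a2.2, a3.2} {a2.3} {a3.1} {a3.3} {a4.2, a4.3}
The normal forms differ: not equal.


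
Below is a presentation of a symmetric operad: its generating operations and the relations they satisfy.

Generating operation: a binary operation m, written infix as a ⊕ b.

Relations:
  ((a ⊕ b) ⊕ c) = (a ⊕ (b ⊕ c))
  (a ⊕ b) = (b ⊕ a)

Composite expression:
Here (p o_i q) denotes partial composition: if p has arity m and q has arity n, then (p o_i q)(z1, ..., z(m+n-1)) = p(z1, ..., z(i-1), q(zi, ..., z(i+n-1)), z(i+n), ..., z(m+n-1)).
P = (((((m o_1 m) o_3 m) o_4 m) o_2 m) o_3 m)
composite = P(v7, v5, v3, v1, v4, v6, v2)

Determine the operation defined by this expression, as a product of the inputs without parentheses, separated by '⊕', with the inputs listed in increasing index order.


v1 ⊕ v2 ⊕ v3 ⊕ v4 ⊕ v5 ⊕ v6 ⊕ v7

Reordering under m is free, so list the v-inputs canonically.
(v3 ⊕ v1) reduces to v3 ⊕ v1
(v5 ⊕ (v3 ⊕ v1)) reduces to v5 ⊕ v3 ⊕ v1
(v7 ⊕ (v5 ⊕ (v3 ⊕ v1))) reduces to v7 ⊕ v5 ⊕ v3 ⊕ v1
(v6 ⊕ v2) reduces to v6 ⊕ v2
(v4 ⊕ (v6 ⊕ v2)) reduces to v4 ⊕ v6 ⊕ v2
((v7 ⊕ (v5 ⊕ (v3 ⊕ v1))) ⊕ (v4 ⊕ (v6 ⊕ v2))) reduces to v7 ⊕ v5 ⊕ v3 ⊕ v1 ⊕ v4 ⊕ v6 ⊕ v2
rearranged into index order: v1 ⊕ v2 ⊕ v3 ⊕ v4 ⊕ v5 ⊕ v6 ⊕ v7


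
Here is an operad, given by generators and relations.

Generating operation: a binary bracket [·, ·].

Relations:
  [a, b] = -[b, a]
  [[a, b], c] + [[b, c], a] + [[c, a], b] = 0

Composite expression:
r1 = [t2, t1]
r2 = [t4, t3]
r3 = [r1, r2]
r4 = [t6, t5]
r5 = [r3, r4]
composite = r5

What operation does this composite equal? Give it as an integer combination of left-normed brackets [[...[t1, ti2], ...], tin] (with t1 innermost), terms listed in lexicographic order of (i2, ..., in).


-[[[[[t1, t2], t3], t4], t5], t6] + [[[[[t1, t2], t3], t4], t6], t5] + [[[[[t1, t2], t4], t3], t5], t6] - [[[[[t1, t2], t4], t3], t6], t5]

Skip Jacobi rewriting: expand, keep t1-initial words, read off terms.
Composite bracket: [[[t2, t1], [t4, t3]], [t6, t5]]
The bracket unfolds into 32 signed words via [a, b] = ab - ba (2^5 = 32).
Words beginning with t1 determine it all:
  t1t2t3t4t5t6 appears with sign -1, giving the term -[[[[[t1, t2], t3], t4], t5], t6]
  t1t2t3t4t6t5 appears with sign +1, giving the term +[[[[[t1, t2], t3], t4], t6], t5]
  t1t2t4t3t5t6 appears with sign +1, giving the term +[[[[[t1, t2], t4], t3], t5], t6]
  t1t2t4t3t6t5 appears with sign -1, giving the term -[[[[[t1, t2], t4], t3], t6], t5]


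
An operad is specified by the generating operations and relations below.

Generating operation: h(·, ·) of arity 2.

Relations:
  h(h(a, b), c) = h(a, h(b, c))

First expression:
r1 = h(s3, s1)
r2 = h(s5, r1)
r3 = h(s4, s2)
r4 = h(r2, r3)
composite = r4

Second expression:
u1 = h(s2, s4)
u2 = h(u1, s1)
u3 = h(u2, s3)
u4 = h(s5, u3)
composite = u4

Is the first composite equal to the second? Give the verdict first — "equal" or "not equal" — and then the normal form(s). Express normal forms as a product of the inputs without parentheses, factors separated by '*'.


The first expression, normalized: s5 * s3 * s1 * s4 * s2
The second expression, normalized: s5 * s2 * s4 * s1 * s3
The normal forms differ: not equal.

not equal; the first gives s5 * s3 * s1 * s4 * s2 and the second s5 * s2 * s4 * s1 * s3


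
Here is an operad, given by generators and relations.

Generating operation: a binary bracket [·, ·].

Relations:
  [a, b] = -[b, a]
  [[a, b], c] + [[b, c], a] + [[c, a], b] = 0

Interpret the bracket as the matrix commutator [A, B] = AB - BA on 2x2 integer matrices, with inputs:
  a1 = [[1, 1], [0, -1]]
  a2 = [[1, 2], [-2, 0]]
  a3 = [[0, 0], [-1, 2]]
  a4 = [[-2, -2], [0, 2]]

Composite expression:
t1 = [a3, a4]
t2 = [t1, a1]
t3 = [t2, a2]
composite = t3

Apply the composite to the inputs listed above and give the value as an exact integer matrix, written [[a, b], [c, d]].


[a3, a4] = [[-2, 4], [4, 2]]
[[a3, a4], a1] = [[-4, -12], [8, 4]]
[[[a3, a4], a1], a2] = [[8, -4], [-8, -8]]

[[8, -4], [-8, -8]]


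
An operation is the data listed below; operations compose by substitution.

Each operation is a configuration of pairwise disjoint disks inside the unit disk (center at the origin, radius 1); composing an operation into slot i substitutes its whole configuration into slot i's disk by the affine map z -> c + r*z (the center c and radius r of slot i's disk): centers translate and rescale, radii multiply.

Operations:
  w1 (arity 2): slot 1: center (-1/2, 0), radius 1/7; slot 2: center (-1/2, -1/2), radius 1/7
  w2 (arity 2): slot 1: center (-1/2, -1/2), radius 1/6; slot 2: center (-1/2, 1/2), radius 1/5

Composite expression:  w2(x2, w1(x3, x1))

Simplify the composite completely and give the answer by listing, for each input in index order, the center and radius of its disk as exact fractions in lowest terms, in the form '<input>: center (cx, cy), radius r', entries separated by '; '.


x1: center (-3/5, 2/5), radius 1/35; x2: center (-1/2, -1/2), radius 1/6; x3: center (-3/5, 1/2), radius 1/35

Below w2, radii multiply path by path; the x-disk centers shift.
tracing x2 down its 1-map path: center (-1/2, -1/2), radius 1/6
tracing x3 down its 2-map path: center (-3/5, 1/2), radius 1/35
tracing x1 down its 2-map path: center (-3/5, 2/5), radius 1/35


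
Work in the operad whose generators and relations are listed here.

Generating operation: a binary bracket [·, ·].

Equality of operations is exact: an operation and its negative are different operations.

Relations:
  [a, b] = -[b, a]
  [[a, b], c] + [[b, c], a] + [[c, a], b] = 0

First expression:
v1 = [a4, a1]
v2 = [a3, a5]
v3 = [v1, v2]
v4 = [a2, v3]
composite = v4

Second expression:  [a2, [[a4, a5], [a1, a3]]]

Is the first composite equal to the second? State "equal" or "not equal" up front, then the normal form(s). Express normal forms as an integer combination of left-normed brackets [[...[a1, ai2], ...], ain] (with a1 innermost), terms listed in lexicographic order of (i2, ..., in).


In normal form, the first expression is [[[[a1, a4], a3], a5], a2] - [[[[a1, a4], a5], a3], a2]
In normal form, the second expression is [[[[a1, a3], a4], a5], a2] - [[[[a1, a3], a5], a4], a2]
The normal forms differ: not equal.

not equal; first: [[[[a1, a4], a3], a5], a2] - [[[[a1, a4], a5], a3], a2]; second: [[[[a1, a3], a4], a5], a2] - [[[[a1, a3], a5], a4], a2]


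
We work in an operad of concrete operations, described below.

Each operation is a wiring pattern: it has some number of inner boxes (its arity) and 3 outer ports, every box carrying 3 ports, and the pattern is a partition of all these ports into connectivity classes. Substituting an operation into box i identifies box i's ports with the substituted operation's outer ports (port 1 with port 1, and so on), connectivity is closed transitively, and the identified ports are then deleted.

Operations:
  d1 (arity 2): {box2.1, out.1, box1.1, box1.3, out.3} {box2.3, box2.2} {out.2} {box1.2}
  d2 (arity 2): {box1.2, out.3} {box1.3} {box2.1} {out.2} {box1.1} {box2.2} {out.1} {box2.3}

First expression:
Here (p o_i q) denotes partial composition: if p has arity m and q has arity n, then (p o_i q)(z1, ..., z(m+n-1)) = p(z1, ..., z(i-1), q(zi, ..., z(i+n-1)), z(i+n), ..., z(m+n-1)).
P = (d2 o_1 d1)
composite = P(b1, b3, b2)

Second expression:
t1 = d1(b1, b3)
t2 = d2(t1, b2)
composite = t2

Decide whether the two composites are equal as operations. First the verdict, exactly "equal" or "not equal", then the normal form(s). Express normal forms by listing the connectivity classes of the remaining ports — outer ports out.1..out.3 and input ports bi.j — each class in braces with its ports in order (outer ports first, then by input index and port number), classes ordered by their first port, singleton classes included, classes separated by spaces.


equal; both compose to {out.1} {out.2} {out.3} {b1.1, b1.3, b3.1} {b1.2} {b2.1} {b2.2} {b2.3} {b3.2, b3.3}

The first expression, normalized: {out.1} {out.2} {out.3} {b1.1, b1.3, b3.1} {b1.2} {b2.1} {b2.2} {b2.3} {b3.2, b3.3}
The second expression, normalized: {out.1} {out.2} {out.3} {b1.1, b1.3, b3.1} {b1.2} {b2.1} {b2.2} {b2.3} {b3.2, b3.3}
Same normal form: equal.


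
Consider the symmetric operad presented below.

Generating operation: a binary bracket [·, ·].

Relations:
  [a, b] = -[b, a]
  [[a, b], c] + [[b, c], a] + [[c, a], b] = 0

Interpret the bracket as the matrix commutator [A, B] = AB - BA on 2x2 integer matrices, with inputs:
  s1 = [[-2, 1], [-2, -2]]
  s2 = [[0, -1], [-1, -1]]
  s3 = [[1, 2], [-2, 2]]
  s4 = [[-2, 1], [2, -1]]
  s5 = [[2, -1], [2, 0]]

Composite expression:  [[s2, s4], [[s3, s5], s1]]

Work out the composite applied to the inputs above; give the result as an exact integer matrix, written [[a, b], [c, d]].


[[4, -8], [0, -4]]


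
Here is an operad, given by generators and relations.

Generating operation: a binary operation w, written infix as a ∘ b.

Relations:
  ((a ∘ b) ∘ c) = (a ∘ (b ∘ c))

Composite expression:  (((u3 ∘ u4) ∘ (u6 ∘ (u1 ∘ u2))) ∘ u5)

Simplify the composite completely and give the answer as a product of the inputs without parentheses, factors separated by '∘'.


u3 ∘ u4 ∘ u6 ∘ u1 ∘ u2 ∘ u5

Key point: w is associative — brackets drop, the u-order remains.
(u3 ∘ u4) linearizes to u3 ∘ u4
(u1 ∘ u2) linearizes to u1 ∘ u2
(u6 ∘ (u1 ∘ u2)) linearizes to u6 ∘ u1 ∘ u2
((u3 ∘ u4) ∘ (u6 ∘ (u1 ∘ u2))) linearizes to u3 ∘ u4 ∘ u6 ∘ u1 ∘ u2
(((u3 ∘ u4) ∘ (u6 ∘ (u1 ∘ u2))) ∘ u5) linearizes to u3 ∘ u4 ∘ u6 ∘ u1 ∘ u2 ∘ u5


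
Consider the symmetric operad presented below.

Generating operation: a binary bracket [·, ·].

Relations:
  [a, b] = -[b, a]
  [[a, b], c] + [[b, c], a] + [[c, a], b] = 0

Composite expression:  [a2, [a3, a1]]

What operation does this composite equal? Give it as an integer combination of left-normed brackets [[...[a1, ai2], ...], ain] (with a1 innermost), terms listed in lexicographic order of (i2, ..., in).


[[a1, a3], a2]

Left-normed coefficients sit on the a1-initial expansion words.
Composite bracket: [a2, [a3, a1]]
Applying ab - ba throughout gives 4 signed words (2^2 = 4).
Words beginning with a1 determine it all:
  word a1a3a2 has sign +1, contributing +[[a1, a3], a2]


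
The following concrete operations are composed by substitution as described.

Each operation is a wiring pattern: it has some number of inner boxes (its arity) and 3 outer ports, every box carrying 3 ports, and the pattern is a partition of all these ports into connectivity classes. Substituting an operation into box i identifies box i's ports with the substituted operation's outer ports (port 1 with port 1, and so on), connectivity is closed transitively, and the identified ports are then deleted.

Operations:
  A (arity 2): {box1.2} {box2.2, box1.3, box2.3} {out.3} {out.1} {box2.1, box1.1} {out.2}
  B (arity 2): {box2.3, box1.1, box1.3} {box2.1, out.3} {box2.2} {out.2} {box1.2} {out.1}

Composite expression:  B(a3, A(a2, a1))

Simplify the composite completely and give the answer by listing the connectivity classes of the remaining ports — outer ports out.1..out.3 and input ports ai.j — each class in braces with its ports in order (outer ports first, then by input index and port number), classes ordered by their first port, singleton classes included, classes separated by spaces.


{out.1} {out.2} {out.3} {a1.1, a2.1} {a1.2, a1.3, a2.3} {a2.2} {a3.1, a3.3} {a3.2}

Connectivity passes through glued B-boundaries; trace each wire chain.
stage A: inputs (a2, a1), connectivity {out.1} {out.2} {out.3} {a1.1, a2.1} {a1.2, a1.3, a2.3} {a2.2}, out.j its boundary
stage B: inputs (a3, a2, a1), connectivity {out.1} {out.2} {out.3} {a1.1, a2.1} {a1.2, a1.3, a2.3} {a2.2} {a3.1, a3.3} {a3.2}, out.j its boundary


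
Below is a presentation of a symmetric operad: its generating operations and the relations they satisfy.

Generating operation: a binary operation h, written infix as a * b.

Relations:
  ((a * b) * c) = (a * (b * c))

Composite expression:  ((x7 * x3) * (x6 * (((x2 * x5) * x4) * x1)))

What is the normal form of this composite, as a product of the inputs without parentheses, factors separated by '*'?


x7 * x3 * x6 * x2 * x5 * x4 * x1

Every regrouping of h is equal, so read the x-inputs in written order.
(x7 * x3) flattens to x7 * x3
(x2 * x5) flattens to x2 * x5
((x2 * x5) * x4) flattens to x2 * x5 * x4
(((x2 * x5) * x4) * x1) flattens to x2 * x5 * x4 * x1
(x6 * (((x2 * x5) * x4) * x1)) flattens to x6 * x2 * x5 * x4 * x1
((x7 * x3) * (x6 * (((x2 * x5) * x4) * x1))) flattens to x7 * x3 * x6 * x2 * x5 * x4 * x1


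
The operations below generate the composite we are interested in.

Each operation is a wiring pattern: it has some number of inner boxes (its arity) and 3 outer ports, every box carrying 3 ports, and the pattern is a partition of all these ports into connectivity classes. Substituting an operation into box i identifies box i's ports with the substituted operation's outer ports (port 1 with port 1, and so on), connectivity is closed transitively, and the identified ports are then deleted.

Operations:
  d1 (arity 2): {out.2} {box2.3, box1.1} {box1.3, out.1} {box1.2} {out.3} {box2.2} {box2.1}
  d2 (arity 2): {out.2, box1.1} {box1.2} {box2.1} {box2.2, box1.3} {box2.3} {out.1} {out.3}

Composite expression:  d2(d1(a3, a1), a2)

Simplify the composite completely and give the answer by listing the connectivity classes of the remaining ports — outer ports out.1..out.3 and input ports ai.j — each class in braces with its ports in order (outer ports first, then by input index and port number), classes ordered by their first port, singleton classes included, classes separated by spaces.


{out.1} {out.2, a3.3} {out.3} {a1.1} {a1.2} {a1.3, a3.1} {a2.1} {a2.2} {a2.3} {a3.2}

Treat the ports identified at d2 as solder joints: merge, then drop.
stage d1: inputs (a3, a1), connectivity {out.1, a3.3} {out.2} {out.3} {a1.1} {a1.2} {a1.3, a3.1} {a3.2}, out.j its boundary
stage d2: inputs (a3, a1, a2), connectivity {out.1} {out.2, a3.3} {out.3} {a1.1} {a1.2} {a1.3, a3.1} {a2.1} {a2.2} {a2.3} {a3.2}, out.j its boundary


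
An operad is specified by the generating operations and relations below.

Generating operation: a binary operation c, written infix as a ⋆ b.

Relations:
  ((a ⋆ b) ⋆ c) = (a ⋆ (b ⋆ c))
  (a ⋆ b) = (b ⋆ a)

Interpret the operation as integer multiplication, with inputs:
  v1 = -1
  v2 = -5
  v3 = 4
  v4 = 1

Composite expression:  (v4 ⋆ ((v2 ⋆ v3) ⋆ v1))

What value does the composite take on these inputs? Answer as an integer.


(v2 ⋆ v3) = -20
((v2 ⋆ v3) ⋆ v1) = 20
(v4 ⋆ ((v2 ⋆ v3) ⋆ v1)) = 20

20


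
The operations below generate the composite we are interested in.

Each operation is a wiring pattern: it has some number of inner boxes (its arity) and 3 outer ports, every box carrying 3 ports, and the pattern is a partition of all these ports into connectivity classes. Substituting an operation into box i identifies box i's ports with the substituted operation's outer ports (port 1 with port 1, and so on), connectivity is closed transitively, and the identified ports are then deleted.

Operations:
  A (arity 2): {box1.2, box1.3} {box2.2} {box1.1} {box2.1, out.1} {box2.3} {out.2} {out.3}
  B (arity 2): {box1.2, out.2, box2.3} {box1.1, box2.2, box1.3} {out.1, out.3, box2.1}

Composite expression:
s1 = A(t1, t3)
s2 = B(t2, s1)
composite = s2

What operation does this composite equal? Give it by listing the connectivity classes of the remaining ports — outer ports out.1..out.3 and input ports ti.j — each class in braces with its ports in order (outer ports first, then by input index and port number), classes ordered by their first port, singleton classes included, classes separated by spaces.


Reachability decides: close wires over B-identified ports.
stage A: inputs (t1, t3), connectivity {out.1, t3.1} {out.2} {out.3} {t1.1} {t1.2, t1.3} {t3.2} {t3.3}, out.j its boundary
stage B: inputs (t2, t1, t3), connectivity {out.1, out.3, t3.1} {out.2, t2.2} {t1.1} {t1.2, t1.3} {t2.1, t2.3} {t3.2} {t3.3}, out.j its boundary

{out.1, out.3, t3.1} {out.2, t2.2} {t1.1} {t1.2, t1.3} {t2.1, t2.3} {t3.2} {t3.3}


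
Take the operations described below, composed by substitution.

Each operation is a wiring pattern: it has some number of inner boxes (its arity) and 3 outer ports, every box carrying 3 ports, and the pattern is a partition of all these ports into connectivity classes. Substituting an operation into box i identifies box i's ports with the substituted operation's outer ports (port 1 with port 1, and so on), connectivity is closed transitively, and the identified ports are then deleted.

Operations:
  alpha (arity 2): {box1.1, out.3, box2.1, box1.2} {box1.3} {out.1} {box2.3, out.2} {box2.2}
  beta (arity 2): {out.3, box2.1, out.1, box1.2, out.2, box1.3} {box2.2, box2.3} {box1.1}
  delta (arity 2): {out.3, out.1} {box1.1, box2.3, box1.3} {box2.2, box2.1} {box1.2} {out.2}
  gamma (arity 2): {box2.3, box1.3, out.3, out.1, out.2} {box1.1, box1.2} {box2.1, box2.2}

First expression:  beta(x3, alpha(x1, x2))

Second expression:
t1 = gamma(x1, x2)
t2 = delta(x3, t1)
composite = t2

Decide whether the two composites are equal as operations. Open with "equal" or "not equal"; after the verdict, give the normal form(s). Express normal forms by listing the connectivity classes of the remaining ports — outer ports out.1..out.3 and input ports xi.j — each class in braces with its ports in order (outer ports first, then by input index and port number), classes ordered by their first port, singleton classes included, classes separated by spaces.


not equal; first: {out.1, out.2, out.3, x3.2, x3.3} {x1.1, x1.2, x2.1, x2.3} {x1.3} {x2.2} {x3.1}; second: {out.1, out.3} {out.2} {x1.1, x1.2} {x1.3, x2.3, x3.1, x3.3} {x2.1, x2.2} {x3.2}

Reducing the first expression gives {out.1, out.2, out.3, x3.2, x3.3} {x1.1, x1.2, x2.1, x2.3} {x1.3} {x2.2} {x3.1}
Reducing the second expression gives {out.1, out.3} {out.2} {x1.1, x1.2} {x1.3, x2.3, x3.1, x3.3} {x2.1, x2.2} {x3.2}
Distinct normal forms: not equal.


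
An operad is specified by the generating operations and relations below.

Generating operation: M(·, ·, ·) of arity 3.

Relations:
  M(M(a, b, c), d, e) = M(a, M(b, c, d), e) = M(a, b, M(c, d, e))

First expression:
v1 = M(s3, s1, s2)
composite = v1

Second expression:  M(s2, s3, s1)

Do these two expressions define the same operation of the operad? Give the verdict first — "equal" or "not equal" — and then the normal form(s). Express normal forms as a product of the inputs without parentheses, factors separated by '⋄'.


not equal — first s3 ⋄ s1 ⋄ s2, second s2 ⋄ s3 ⋄ s1

Reducing the first expression gives s3 ⋄ s1 ⋄ s2
Reducing the second expression gives s2 ⋄ s3 ⋄ s1
Different reductions; not equal.


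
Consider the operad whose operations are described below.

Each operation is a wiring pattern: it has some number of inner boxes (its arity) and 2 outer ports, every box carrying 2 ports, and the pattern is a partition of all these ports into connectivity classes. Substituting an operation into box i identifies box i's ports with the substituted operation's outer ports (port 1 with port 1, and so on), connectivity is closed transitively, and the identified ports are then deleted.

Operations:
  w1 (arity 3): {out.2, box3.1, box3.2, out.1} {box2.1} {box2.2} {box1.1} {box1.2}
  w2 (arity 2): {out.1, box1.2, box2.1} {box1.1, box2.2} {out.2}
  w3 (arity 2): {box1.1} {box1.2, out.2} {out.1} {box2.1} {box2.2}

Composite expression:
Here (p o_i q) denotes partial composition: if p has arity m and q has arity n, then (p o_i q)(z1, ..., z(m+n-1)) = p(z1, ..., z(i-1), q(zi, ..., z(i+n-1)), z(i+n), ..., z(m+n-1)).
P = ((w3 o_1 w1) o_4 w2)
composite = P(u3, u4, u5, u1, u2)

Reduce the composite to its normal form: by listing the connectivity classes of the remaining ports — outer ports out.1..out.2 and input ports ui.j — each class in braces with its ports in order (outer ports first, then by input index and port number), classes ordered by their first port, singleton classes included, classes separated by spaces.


{out.1} {out.2, u5.1, u5.2} {u1.1, u2.2} {u1.2, u2.1} {u3.1} {u3.2} {u4.1} {u4.2}

Connectivity passes through glued w3-boundaries; trace each wire chain.
w1 over (u3, u4, u5) gives {out.1, out.2, u5.1, u5.2} {u3.1} {u3.2} {u4.1} {u4.2}, out.j being that stage's outer ports
w2 over (u1, u2) gives {out.1, u1.2, u2.1} {out.2} {u1.1, u2.2}, out.j being that stage's outer ports
w3 over (u3, u4, u5, u1, u2) gives {out.1} {out.2, u5.1, u5.2} {u1.1, u2.2} {u1.2, u2.1} {u3.1} {u3.2} {u4.1} {u4.2}, out.j being that stage's outer ports


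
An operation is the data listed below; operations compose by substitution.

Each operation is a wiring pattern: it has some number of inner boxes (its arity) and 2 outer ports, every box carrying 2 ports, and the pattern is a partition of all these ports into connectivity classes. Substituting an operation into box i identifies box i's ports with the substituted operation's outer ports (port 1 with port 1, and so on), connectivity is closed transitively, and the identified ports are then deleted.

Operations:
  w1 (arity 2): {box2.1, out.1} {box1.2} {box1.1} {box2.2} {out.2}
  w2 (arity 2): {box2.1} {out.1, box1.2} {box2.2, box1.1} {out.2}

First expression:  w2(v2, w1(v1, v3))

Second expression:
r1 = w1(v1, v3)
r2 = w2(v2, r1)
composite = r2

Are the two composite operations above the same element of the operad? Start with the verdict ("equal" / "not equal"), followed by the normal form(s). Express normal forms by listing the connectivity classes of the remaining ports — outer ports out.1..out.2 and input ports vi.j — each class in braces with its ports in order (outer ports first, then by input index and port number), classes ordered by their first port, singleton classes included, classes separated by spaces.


equal; both compose to {out.1, v2.2} {out.2} {v1.1} {v1.2} {v2.1} {v3.1} {v3.2}

In normal form, the first expression is {out.1, v2.2} {out.2} {v1.1} {v1.2} {v2.1} {v3.1} {v3.2}
In normal form, the second expression is {out.1, v2.2} {out.2} {v1.1} {v1.2} {v2.1} {v3.1} {v3.2}
Same normal form: equal.


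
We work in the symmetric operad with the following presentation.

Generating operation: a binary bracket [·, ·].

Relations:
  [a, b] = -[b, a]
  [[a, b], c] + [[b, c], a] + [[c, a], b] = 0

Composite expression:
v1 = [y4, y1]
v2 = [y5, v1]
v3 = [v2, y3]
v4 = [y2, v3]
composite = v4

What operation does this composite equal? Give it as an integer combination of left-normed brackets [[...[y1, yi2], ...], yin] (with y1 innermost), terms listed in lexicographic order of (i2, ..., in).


Left-normed coefficients sit on the y1-initial expansion words.
Composite bracket: [y2, [[y5, [y4, y1]], y3]]
Expanding via [a, b] = ab - ba: 16 signed words (2^4 = 16).
Words beginning with y1 determine it all:
  sign of y1y4y5y3y2 is -1, so it contributes -[[[[y1, y4], y5], y3], y2]

-[[[[y1, y4], y5], y3], y2]


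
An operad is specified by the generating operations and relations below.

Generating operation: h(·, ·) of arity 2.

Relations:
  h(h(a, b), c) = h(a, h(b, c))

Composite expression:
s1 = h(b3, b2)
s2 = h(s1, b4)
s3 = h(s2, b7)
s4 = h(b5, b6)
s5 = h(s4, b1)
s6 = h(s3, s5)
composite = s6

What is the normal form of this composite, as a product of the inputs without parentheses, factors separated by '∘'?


Every regrouping of h is equal, so read the b-inputs in written order.
h(b3, b2) unparenthesizes to b3 ∘ b2
h(h(b3, b2), b4) unparenthesizes to b3 ∘ b2 ∘ b4
h(h(h(b3, b2), b4), b7) unparenthesizes to b3 ∘ b2 ∘ b4 ∘ b7
h(b5, b6) unparenthesizes to b5 ∘ b6
h(h(b5, b6), b1) unparenthesizes to b5 ∘ b6 ∘ b1
h(h(h(h(b3, b2), b4), b7), h(h(b5, b6), b1)) unparenthesizes to b3 ∘ b2 ∘ b4 ∘ b7 ∘ b5 ∘ b6 ∘ b1

b3 ∘ b2 ∘ b4 ∘ b7 ∘ b5 ∘ b6 ∘ b1


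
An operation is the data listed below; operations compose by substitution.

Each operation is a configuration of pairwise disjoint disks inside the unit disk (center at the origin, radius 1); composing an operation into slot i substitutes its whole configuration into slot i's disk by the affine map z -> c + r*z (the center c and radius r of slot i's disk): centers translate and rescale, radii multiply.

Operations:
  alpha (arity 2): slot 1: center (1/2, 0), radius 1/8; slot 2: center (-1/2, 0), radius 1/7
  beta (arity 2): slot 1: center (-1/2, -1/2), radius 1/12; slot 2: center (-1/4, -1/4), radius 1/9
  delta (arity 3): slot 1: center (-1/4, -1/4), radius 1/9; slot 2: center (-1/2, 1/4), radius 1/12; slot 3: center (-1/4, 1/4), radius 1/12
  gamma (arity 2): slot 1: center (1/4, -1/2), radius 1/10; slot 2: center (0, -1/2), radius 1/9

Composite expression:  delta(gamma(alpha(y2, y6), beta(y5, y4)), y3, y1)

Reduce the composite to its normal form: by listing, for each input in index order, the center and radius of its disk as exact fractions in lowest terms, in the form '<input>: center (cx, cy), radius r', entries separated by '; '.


y1: center (-1/4, 1/4), radius 1/12; y2: center (-13/60, -11/36), radius 1/720; y3: center (-1/2, 1/4), radius 1/12; y4: center (-41/162, -25/81), radius 1/729; y5: center (-83/324, -101/324), radius 1/972; y6: center (-41/180, -11/36), radius 1/630


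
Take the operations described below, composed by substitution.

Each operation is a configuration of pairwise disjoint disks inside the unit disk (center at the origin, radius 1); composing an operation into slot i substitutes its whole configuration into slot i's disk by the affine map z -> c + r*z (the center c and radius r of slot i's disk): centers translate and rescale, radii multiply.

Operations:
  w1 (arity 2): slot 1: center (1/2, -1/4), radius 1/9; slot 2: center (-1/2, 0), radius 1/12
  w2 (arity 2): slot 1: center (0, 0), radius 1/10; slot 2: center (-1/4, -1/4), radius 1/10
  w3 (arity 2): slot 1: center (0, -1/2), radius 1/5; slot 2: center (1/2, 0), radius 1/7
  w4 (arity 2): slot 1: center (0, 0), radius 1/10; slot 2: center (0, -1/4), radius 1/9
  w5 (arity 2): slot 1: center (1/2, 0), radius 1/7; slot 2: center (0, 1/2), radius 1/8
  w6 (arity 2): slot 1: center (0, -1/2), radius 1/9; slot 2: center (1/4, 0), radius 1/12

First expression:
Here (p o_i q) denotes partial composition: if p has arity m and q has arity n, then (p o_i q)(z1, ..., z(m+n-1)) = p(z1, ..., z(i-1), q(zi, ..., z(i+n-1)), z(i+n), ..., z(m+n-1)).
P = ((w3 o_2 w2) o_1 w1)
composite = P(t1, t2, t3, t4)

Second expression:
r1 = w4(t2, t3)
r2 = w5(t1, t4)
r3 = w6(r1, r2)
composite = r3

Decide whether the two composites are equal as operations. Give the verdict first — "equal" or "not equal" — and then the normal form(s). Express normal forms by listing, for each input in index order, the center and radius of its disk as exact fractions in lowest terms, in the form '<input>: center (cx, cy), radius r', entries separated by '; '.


not equal: they reduce to t1: center (1/10, -11/20), radius 1/45; t2: center (-1/10, -1/2), radius 1/60; t3: center (1/2, 0), radius 1/70; t4: center (13/28, -1/28), radius 1/70 and t1: center (7/24, 0), radius 1/84; t2: center (0, -1/2), radius 1/90; t3: center (0, -19/36), radius 1/81; t4: center (1/4, 1/24), radius 1/96

Reducing the first expression gives t1: center (1/10, -11/20), radius 1/45; t2: center (-1/10, -1/2), radius 1/60; t3: center (1/2, 0), radius 1/70; t4: center (13/28, -1/28), radius 1/70
Reducing the second expression gives t1: center (7/24, 0), radius 1/84; t2: center (0, -1/2), radius 1/90; t3: center (0, -19/36), radius 1/81; t4: center (1/4, 1/24), radius 1/96
Distinct normal forms: not equal.
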